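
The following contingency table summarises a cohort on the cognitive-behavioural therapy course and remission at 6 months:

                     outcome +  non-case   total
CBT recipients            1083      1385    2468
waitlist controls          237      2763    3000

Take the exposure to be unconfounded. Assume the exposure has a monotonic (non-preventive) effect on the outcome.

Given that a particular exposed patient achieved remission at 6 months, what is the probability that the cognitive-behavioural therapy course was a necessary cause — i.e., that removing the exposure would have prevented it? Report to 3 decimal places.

PN ≈ 0.820

p₁ = P(outcome | exposed) = 1083/2468 = 0.43882
p₀ = P(outcome | unexposed) = 237/3000 = 0.079
Under exogeneity and monotonicity, PN = (p₁ − p₀)/p₁.
PN = (0.43882 − 0.079) / 0.43882 ≈ 0.8200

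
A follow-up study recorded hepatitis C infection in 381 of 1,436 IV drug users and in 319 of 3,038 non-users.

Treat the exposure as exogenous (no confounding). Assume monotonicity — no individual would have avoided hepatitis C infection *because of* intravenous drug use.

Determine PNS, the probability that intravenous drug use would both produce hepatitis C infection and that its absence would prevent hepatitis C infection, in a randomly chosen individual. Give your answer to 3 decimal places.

PNS ≈ 0.160

p₁ = P(outcome | exposed) = 381/1436 = 0.26532
p₀ = P(outcome | unexposed) = 319/3038 = 0.105
Under exogeneity and monotonicity, PNS = p₁ − p₀.
PNS = 0.26532 − 0.105 = 0.16032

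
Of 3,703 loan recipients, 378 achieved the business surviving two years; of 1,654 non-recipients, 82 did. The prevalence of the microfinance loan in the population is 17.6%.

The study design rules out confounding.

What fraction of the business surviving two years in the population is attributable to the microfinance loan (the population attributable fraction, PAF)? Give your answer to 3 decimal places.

PAF ≈ 0.157

p₁ = P(outcome | exposed) = 378/3703 = 0.10208
p₀ = P(outcome | unexposed) = 82/1654 = 0.049577
Overall risk P(Y=1) = π·p₁ + (1−π)·p₀ = 0.176×0.10208 + 0.824×0.049577 = 0.058817.
Under exogeneity, PAF = [P(Y=1) − p₀] / P(Y=1).
PAF = (0.058817 − 0.049577) / 0.058817 ≈ 0.1571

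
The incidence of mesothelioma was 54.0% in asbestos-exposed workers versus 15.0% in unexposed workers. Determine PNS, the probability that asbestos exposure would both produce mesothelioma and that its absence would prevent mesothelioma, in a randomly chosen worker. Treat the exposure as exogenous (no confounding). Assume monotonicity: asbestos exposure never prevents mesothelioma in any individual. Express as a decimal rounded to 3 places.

p₁ = 0.54, p₀ = 0.15.
Under exogeneity and monotonicity, PNS = p₁ − p₀.
PNS = 0.54 − 0.15 = 0.39

PNS ≈ 0.390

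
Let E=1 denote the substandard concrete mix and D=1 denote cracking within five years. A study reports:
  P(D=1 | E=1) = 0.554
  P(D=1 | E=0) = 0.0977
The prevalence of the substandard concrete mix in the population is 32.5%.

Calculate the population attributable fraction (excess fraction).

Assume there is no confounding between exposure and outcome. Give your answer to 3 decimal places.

Let p₁ = 0.554, p₀ = 0.0977.
Overall risk P(Y=1) = π·p₁ + (1−π)·p₀ = 0.325×0.554 + 0.675×0.0977 = 0.246.
Under exogeneity, PAF = [P(Y=1) − p₀] / P(Y=1).
PAF = (0.246 − 0.0977) / 0.246 ≈ 0.6028

PAF ≈ 0.603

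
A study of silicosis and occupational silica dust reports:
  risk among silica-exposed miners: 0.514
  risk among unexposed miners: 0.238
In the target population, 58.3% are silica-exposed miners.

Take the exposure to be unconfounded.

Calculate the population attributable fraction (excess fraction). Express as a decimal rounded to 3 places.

Let p₁ = 0.514, p₀ = 0.238.
Overall risk P(Y=1) = π·p₁ + (1−π)·p₀ = 0.583×0.514 + 0.417×0.238 = 0.39891.
Under exogeneity, PAF = [P(Y=1) − p₀] / P(Y=1).
PAF = (0.39891 − 0.238) / 0.39891 ≈ 0.4034

PAF ≈ 0.403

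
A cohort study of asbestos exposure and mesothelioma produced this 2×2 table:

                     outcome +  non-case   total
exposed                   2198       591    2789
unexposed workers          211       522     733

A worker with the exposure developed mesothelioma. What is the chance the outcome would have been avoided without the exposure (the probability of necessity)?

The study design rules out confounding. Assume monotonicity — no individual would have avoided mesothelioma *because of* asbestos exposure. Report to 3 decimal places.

p₁ = P(outcome | exposed) = 2198/2789 = 0.7881
p₀ = P(outcome | unexposed) = 211/733 = 0.28786
Under exogeneity and monotonicity, PN = (p₁ − p₀) / p₁.
PN = (0.7881 − 0.28786) / 0.7881 = 0.50024 / 0.7881 ≈ 0.6347

PN ≈ 0.635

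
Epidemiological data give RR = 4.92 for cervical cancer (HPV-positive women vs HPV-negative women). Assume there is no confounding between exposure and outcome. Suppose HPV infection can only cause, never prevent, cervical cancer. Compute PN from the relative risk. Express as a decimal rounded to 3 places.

PN ≈ 0.797

Under exogeneity and monotonicity, PN = (RR − 1) / RR = 1 − 1/RR.
PN = (4.92 − 1) / 4.92 = 3.92 / 4.92 ≈ 0.7967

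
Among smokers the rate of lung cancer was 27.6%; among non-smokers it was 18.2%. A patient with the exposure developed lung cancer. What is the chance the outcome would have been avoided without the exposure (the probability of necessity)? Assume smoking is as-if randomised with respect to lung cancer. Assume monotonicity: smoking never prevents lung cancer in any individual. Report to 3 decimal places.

p₁ = 0.276, p₀ = 0.182.
Under exogeneity and monotonicity, PN = (p₁ − p₀) / p₁.
PN = (0.276 − 0.182) / 0.276 = 0.094 / 0.276 ≈ 0.3406

PN ≈ 0.341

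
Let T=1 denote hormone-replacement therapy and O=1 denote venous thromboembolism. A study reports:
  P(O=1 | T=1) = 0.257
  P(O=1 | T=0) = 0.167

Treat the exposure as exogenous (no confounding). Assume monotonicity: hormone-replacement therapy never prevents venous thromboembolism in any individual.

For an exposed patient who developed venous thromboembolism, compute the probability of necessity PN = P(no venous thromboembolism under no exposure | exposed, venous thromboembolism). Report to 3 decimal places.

PN ≈ 0.350

Let p₁ = 0.257, p₀ = 0.167.
Under exogeneity and monotonicity, PN = (p₁ − p₀) / p₁.
PN = (0.257 − 0.167) / 0.257 = 0.09 / 0.257 ≈ 0.3502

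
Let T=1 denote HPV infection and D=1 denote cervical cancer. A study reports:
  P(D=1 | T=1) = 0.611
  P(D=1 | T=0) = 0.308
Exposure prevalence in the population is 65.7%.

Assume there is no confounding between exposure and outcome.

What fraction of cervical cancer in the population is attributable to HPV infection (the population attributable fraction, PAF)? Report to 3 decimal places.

Let p₁ = 0.611, p₀ = 0.308.
Overall risk P(Y=1) = π·p₁ + (1−π)·p₀ = 0.657×0.611 + 0.343×0.308 = 0.50707.
Under exogeneity, PAF = [P(Y=1) − p₀] / P(Y=1).
PAF = (0.50707 − 0.308) / 0.50707 ≈ 0.3926

PAF ≈ 0.393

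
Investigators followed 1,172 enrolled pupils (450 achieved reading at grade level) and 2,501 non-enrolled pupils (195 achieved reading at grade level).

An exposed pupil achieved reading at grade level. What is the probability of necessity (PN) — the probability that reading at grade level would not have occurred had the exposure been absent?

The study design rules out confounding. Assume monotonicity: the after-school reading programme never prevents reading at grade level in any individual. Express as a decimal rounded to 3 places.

PN ≈ 0.797

p₁ = P(outcome | exposed) = 450/1172 = 0.38396
p₀ = P(outcome | unexposed) = 195/2501 = 0.077969
Under exogeneity and monotonicity, PN = (p₁ − p₀) / p₁.
PN = (0.38396 − 0.077969) / 0.38396 = 0.30599 / 0.38396 ≈ 0.7969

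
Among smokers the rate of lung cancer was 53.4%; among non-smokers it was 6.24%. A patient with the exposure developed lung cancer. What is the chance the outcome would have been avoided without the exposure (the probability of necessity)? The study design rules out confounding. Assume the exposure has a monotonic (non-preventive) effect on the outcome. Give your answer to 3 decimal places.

PN ≈ 0.883

p₁ = 0.534, p₀ = 0.0624.
Under exogeneity and monotonicity, PN = (p₁ − p₀) / p₁.
PN = (0.534 − 0.0624) / 0.534 = 0.4716 / 0.534 ≈ 0.8831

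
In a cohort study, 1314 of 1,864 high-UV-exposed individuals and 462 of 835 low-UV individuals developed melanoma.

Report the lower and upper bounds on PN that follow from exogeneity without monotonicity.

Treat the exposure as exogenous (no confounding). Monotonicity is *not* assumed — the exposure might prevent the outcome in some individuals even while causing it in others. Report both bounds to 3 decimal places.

0.215 ≤ PN ≤ 0.634

p₁ = P(outcome | exposed) = 1314/1864 = 0.70494
p₀ = P(outcome | unexposed) = 462/835 = 0.55329
Under exogeneity alone the bounds on PN are max{0,(p₁−p₀)/p₁} ≤ PN ≤ min{1,(1−p₀)/p₁}.
  lower = (p₁ − p₀)/p₁ = 0.15164 / 0.70494 ≈ 0.2151
  upper = min{1, (1 − p₀)/p₁} = 0.44671 / 0.70494 ≈ 0.6337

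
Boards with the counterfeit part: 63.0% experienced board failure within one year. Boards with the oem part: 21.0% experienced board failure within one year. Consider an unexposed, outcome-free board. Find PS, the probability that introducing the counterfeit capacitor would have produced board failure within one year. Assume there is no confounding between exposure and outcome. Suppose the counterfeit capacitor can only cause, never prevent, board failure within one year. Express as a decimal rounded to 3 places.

p₁ = 0.63, p₀ = 0.21.
Under exogeneity and monotonicity, PS = (p₁ − p₀) / (1 − p₀).
PS = (0.63 − 0.21) / (1 − 0.21) = 0.42 / 0.79 ≈ 0.5316

PS ≈ 0.532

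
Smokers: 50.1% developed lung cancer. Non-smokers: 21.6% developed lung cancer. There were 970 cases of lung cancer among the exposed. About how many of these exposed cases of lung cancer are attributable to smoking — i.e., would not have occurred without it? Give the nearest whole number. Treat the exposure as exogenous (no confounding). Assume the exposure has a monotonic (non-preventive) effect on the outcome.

p₁ = 0.501, p₀ = 0.216.
PN = (p₁ − p₀)/p₁ = (0.501 − 0.216) / 0.501 ≈ 0.56886.
Attributable cases ≈ PN × (exposed cases) = 0.56886 × 970 ≈ 551.80.

about 552 cases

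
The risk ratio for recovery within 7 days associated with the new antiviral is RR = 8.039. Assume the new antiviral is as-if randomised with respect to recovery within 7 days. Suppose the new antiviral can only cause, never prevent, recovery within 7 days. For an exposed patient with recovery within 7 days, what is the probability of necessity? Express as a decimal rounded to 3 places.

PN ≈ 0.876

Under exogeneity and monotonicity, PN = (RR − 1) / RR = 1 − 1/RR.
PN = (8.039 − 1) / 8.039 = 7.039 / 8.039 ≈ 0.8756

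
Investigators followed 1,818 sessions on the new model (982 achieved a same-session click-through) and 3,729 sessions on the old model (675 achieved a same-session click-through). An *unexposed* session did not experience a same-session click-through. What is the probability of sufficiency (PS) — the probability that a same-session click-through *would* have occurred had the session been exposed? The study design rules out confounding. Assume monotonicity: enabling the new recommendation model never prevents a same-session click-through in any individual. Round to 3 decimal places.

p₁ = P(outcome | exposed) = 982/1818 = 0.54015
p₀ = P(outcome | unexposed) = 675/3729 = 0.18101
Under exogeneity and monotonicity, PS = (p₁ − p₀) / (1 − p₀).
PS = (0.54015 − 0.18101) / (1 − 0.18101) = 0.35914 / 0.81899 ≈ 0.4385

PS ≈ 0.439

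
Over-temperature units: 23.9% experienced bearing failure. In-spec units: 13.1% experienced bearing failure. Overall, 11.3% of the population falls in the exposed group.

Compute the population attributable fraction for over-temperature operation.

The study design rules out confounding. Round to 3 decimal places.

p₁ = 0.239, p₀ = 0.131.
Overall risk P(Y=1) = π·p₁ + (1−π)·p₀ = 0.113×0.239 + 0.887×0.131 = 0.1432.
Under exogeneity, PAF = [P(Y=1) − p₀] / P(Y=1).
PAF = (0.1432 − 0.131) / 0.1432 ≈ 0.0852

PAF ≈ 0.085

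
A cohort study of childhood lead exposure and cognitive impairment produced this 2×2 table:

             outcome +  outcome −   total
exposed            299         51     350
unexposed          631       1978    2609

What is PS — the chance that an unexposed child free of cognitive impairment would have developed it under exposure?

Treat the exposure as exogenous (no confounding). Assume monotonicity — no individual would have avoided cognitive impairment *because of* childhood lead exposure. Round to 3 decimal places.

PS ≈ 0.808

p₁ = P(outcome | exposed) = 299/350 = 0.85429
p₀ = P(outcome | unexposed) = 631/2609 = 0.24186
Under exogeneity and monotonicity, PS = (p₁ − p₀) / (1 − p₀).
PS = (0.85429 − 0.24186) / (1 − 0.24186) = 0.61243 / 0.75814 ≈ 0.8078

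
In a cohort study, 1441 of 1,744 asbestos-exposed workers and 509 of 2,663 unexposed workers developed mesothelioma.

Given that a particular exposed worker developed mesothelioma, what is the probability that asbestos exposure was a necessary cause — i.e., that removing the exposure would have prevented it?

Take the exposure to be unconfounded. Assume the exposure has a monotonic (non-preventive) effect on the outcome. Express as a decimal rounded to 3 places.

PN ≈ 0.769

p₁ = P(outcome | exposed) = 1441/1744 = 0.82626
p₀ = P(outcome | unexposed) = 509/2663 = 0.19114
Under exogeneity and monotonicity, PN = (p₁ − p₀) / p₁.
PN = (0.82626 − 0.19114) / 0.82626 = 0.63512 / 0.82626 ≈ 0.7687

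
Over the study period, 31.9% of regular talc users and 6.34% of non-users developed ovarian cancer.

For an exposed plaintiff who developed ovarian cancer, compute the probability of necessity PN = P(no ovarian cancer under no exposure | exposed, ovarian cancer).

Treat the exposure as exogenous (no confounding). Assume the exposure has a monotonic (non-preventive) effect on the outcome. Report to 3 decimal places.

p₁ = 0.319, p₀ = 0.0634.
Under exogeneity and monotonicity, PN = (p₁ − p₀) / p₁.
PN = (0.319 − 0.0634) / 0.319 = 0.2556 / 0.319 ≈ 0.8013

PN ≈ 0.801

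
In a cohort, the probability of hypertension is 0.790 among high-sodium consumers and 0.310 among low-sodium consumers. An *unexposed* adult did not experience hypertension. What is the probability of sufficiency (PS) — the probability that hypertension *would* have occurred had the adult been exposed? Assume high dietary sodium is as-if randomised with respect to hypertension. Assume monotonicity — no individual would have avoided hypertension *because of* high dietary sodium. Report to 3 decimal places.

Let p₁ = 0.79, p₀ = 0.31.
Under exogeneity and monotonicity, PS = (p₁ − p₀) / (1 − p₀).
PS = (0.79 − 0.31) / (1 − 0.31) = 0.48 / 0.69 ≈ 0.6957

PS ≈ 0.696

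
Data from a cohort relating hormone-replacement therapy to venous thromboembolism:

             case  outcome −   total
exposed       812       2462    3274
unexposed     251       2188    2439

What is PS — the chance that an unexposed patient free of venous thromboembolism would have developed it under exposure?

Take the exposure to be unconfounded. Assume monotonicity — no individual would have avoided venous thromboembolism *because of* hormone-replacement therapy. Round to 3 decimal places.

PS ≈ 0.162

p₁ = P(outcome | exposed) = 812/3274 = 0.24801
p₀ = P(outcome | unexposed) = 251/2439 = 0.10291
Under exogeneity and monotonicity, PS = (p₁ − p₀) / (1 − p₀).
PS = (0.24801 − 0.10291) / (1 − 0.10291) = 0.1451 / 0.89709 ≈ 0.1617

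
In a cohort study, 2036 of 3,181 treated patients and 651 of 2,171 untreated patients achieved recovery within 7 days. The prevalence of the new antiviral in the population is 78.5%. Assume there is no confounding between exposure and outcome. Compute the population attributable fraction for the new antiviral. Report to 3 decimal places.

PAF ≈ 0.471

p₁ = P(outcome | exposed) = 2036/3181 = 0.64005
p₀ = P(outcome | unexposed) = 651/2171 = 0.29986
Overall risk P(Y=1) = π·p₁ + (1−π)·p₀ = 0.785×0.64005 + 0.215×0.29986 = 0.56691.
Under exogeneity, PAF = [P(Y=1) − p₀] / P(Y=1).
PAF = (0.56691 − 0.29986) / 0.56691 ≈ 0.4711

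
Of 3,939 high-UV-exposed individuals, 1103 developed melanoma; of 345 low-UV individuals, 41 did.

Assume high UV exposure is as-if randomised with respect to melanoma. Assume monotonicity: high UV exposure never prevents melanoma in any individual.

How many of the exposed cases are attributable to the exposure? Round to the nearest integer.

p₁ = P(outcome | exposed) = 1103/3939 = 0.28002
p₀ = P(outcome | unexposed) = 41/345 = 0.11884
PN = (p₁ − p₀)/p₁ = (0.28002 − 0.11884) / 0.28002 ≈ 0.57560.
Attributable cases ≈ PN × (exposed cases) = 0.57560 × 1103 ≈ 634.89.

about 635 cases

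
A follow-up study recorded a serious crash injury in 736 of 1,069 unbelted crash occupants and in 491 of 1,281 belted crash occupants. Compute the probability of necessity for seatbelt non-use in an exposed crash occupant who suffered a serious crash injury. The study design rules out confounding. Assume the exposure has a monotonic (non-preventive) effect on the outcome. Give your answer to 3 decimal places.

PN ≈ 0.443

p₁ = P(outcome | exposed) = 736/1069 = 0.68849
p₀ = P(outcome | unexposed) = 491/1281 = 0.38329
Under exogeneity and monotonicity, PN = (p₁ − p₀) / p₁.
PN = (0.68849 − 0.38329) / 0.68849 = 0.3052 / 0.68849 ≈ 0.4433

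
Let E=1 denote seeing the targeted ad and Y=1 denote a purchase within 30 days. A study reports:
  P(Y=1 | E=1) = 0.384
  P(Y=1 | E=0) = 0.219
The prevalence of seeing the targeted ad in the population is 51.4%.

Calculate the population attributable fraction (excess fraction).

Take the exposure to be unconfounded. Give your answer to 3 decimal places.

PAF ≈ 0.279

Let p₁ = 0.384, p₀ = 0.219.
Overall risk P(Y=1) = π·p₁ + (1−π)·p₀ = 0.514×0.384 + 0.486×0.219 = 0.30381.
Under exogeneity, PAF = [P(Y=1) − p₀] / P(Y=1).
PAF = (0.30381 − 0.219) / 0.30381 ≈ 0.2792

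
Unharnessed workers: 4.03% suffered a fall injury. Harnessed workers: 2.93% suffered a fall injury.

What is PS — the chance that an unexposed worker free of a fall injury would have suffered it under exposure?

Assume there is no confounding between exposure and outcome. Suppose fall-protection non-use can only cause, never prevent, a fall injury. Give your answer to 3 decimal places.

PS ≈ 0.011

p₁ = 0.0403, p₀ = 0.0293.
Under exogeneity and monotonicity, PS = (p₁ − p₀) / (1 − p₀).
PS = (0.0403 − 0.0293) / (1 − 0.0293) = 0.011 / 0.9707 ≈ 0.0113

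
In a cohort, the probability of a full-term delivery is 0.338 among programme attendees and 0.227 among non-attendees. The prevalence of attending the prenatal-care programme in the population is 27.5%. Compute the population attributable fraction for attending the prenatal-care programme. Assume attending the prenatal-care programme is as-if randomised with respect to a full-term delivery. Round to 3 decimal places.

PAF ≈ 0.119

Let p₁ = 0.338, p₀ = 0.227.
Overall risk P(Y=1) = π·p₁ + (1−π)·p₀ = 0.275×0.338 + 0.725×0.227 = 0.25753.
Under exogeneity, PAF = [P(Y=1) − p₀] / P(Y=1).
PAF = (0.25753 − 0.227) / 0.25753 ≈ 0.1185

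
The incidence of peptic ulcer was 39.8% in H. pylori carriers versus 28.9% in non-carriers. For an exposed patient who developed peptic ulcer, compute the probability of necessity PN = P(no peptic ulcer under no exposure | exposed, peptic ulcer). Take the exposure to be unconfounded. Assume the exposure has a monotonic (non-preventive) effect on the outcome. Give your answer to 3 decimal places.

p₁ = 0.398, p₀ = 0.289.
Under exogeneity and monotonicity, PN = (p₁ − p₀) / p₁.
PN = (0.398 − 0.289) / 0.398 = 0.109 / 0.398 ≈ 0.2739

PN ≈ 0.274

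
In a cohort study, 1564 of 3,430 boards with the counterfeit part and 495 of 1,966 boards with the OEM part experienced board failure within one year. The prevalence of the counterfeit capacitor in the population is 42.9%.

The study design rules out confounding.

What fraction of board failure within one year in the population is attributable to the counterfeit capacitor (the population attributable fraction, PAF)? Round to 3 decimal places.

p₁ = P(outcome | exposed) = 1564/3430 = 0.45598
p₀ = P(outcome | unexposed) = 495/1966 = 0.25178
Overall risk P(Y=1) = π·p₁ + (1−π)·p₀ = 0.429×0.45598 + 0.571×0.25178 = 0.33938.
Under exogeneity, PAF = [P(Y=1) − p₀] / P(Y=1).
PAF = (0.33938 − 0.25178) / 0.33938 ≈ 0.2581

PAF ≈ 0.258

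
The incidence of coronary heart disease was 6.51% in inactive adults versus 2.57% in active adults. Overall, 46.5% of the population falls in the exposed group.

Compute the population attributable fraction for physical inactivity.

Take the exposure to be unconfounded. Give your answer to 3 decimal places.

PAF ≈ 0.416

p₁ = 0.0651, p₀ = 0.0257.
Overall risk P(Y=1) = π·p₁ + (1−π)·p₀ = 0.465×0.0651 + 0.535×0.0257 = 0.044021.
Under exogeneity, PAF = [P(Y=1) − p₀] / P(Y=1).
PAF = (0.044021 − 0.0257) / 0.044021 ≈ 0.4162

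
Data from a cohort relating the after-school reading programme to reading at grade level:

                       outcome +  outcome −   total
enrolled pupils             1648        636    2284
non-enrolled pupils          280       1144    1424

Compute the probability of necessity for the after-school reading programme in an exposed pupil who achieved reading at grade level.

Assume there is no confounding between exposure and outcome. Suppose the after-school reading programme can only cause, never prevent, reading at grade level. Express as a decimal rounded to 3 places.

p₁ = P(outcome | exposed) = 1648/2284 = 0.72154
p₀ = P(outcome | unexposed) = 280/1424 = 0.19663
Under exogeneity and monotonicity, PN = (p₁ − p₀)/p₁.
PN = (0.72154 − 0.19663) / 0.72154 ≈ 0.7275

PN ≈ 0.727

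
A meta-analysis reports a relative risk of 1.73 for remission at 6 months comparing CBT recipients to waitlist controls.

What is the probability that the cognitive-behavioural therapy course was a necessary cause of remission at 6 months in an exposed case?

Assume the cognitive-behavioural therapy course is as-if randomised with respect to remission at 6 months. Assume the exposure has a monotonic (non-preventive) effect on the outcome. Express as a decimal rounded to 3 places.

Under exogeneity and monotonicity, PN = (RR − 1) / RR = 1 − 1/RR.
PN = (1.73 − 1) / 1.73 = 0.73 / 1.73 ≈ 0.4220

PN ≈ 0.422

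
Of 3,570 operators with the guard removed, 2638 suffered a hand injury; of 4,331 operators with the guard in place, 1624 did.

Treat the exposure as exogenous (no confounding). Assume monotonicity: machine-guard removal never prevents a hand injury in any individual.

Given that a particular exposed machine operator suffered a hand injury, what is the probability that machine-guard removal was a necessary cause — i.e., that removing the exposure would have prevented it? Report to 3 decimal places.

p₁ = P(outcome | exposed) = 2638/3570 = 0.73894
p₀ = P(outcome | unexposed) = 1624/4331 = 0.37497
Under exogeneity and monotonicity, PN = (p₁ − p₀) / p₁.
PN = (0.73894 − 0.37497) / 0.73894 = 0.36396 / 0.73894 ≈ 0.4926

PN ≈ 0.493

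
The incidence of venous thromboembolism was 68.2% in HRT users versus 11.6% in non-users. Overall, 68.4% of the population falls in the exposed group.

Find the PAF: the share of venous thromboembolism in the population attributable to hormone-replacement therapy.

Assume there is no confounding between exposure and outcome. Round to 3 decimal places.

p₁ = 0.682, p₀ = 0.116.
Overall risk P(Y=1) = π·p₁ + (1−π)·p₀ = 0.684×0.682 + 0.316×0.116 = 0.50314.
Under exogeneity, PAF = [P(Y=1) − p₀] / P(Y=1).
PAF = (0.50314 − 0.116) / 0.50314 ≈ 0.7694

PAF ≈ 0.769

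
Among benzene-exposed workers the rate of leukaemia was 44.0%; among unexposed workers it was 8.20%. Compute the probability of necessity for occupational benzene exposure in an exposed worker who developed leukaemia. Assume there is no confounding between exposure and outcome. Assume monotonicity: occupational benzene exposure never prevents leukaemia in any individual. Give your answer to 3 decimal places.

PN ≈ 0.814

p₁ = 0.44, p₀ = 0.082.
Under exogeneity and monotonicity, PN = (p₁ − p₀) / p₁.
PN = (0.44 − 0.082) / 0.44 = 0.358 / 0.44 ≈ 0.8136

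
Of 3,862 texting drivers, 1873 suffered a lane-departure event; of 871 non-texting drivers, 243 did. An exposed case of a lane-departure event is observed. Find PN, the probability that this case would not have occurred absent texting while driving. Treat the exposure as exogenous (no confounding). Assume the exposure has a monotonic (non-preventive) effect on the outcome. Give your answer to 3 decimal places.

PN ≈ 0.425

p₁ = P(outcome | exposed) = 1873/3862 = 0.48498
p₀ = P(outcome | unexposed) = 243/871 = 0.27899
Under exogeneity and monotonicity, PN = (p₁ − p₀) / p₁.
PN = (0.48498 − 0.27899) / 0.48498 = 0.20599 / 0.48498 ≈ 0.4247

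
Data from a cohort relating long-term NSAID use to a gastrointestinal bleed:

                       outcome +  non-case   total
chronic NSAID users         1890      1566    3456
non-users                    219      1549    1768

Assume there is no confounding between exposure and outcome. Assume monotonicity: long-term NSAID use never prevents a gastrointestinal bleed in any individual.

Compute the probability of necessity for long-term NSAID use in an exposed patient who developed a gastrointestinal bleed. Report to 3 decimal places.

PN ≈ 0.773

p₁ = P(outcome | exposed) = 1890/3456 = 0.54688
p₀ = P(outcome | unexposed) = 219/1768 = 0.12387
Under exogeneity and monotonicity, PN = (p₁ − p₀) / p₁.
PN = (0.54688 − 0.12387) / 0.54688 = 0.42301 / 0.54688 ≈ 0.7735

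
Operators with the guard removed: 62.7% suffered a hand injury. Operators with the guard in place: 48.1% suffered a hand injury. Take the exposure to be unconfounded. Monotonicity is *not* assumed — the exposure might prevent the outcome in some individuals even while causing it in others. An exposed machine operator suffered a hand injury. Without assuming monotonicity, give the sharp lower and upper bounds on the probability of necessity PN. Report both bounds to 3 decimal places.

p₁ = 0.627, p₀ = 0.481.
Under exogeneity alone the bounds on PN are max{0,(p₁−p₀)/p₁} ≤ PN ≤ min{1,(1−p₀)/p₁}.
  lower = (p₁ − p₀)/p₁ = 0.146 / 0.627 ≈ 0.2329
  upper = min{1, (1 − p₀)/p₁} = 0.519 / 0.627 ≈ 0.8278

0.233 ≤ PN ≤ 0.828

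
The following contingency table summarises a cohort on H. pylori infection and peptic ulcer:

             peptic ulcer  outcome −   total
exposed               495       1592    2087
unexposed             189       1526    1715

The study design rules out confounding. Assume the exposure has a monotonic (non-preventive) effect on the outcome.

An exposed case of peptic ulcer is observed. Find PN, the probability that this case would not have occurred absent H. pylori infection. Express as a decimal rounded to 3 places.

p₁ = P(outcome | exposed) = 495/2087 = 0.23718
p₀ = P(outcome | unexposed) = 189/1715 = 0.1102
Under exogeneity and monotonicity, PN = (p₁ − p₀) / p₁.
PN = (0.23718 − 0.1102) / 0.23718 = 0.12698 / 0.23718 ≈ 0.5354

PN ≈ 0.535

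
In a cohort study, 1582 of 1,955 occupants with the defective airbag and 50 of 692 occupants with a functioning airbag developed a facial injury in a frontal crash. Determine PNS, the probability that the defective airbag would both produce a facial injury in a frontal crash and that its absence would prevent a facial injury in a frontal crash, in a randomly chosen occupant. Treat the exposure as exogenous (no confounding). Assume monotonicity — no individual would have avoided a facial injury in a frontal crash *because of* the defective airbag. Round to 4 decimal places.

PNS ≈ 0.7370

p₁ = P(outcome | exposed) = 1582/1955 = 0.80921
p₀ = P(outcome | unexposed) = 50/692 = 0.072254
Under exogeneity and monotonicity, PNS = p₁ − p₀.
PNS = 0.80921 − 0.072254 = 0.73695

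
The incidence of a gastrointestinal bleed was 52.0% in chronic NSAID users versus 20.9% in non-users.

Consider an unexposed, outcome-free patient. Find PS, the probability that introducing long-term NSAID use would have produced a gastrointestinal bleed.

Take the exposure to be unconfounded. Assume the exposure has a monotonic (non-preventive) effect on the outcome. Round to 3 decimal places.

PS ≈ 0.393

p₁ = 0.52, p₀ = 0.209.
Under exogeneity and monotonicity, PS = (p₁ − p₀) / (1 − p₀).
PS = (0.52 − 0.209) / (1 − 0.209) = 0.311 / 0.791 ≈ 0.3932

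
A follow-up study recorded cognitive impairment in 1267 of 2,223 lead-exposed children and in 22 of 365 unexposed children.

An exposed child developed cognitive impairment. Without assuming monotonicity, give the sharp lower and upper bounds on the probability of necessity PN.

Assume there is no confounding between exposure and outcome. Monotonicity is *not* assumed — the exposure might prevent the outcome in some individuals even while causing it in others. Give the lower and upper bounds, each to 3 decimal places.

p₁ = P(outcome | exposed) = 1267/2223 = 0.56995
p₀ = P(outcome | unexposed) = 22/365 = 0.060274
Under exogeneity alone the bounds on PN are max{0,(p₁−p₀)/p₁} ≤ PN ≤ min{1,(1−p₀)/p₁}.
  lower = (p₁ − p₀)/p₁ = 0.50968 / 0.56995 ≈ 0.8942
  upper = min{1, (1 − p₀)/p₁} = 0.93973 / 0.56995 ≈ 1.6488 → capped at 1

0.894 ≤ PN ≤ 1.000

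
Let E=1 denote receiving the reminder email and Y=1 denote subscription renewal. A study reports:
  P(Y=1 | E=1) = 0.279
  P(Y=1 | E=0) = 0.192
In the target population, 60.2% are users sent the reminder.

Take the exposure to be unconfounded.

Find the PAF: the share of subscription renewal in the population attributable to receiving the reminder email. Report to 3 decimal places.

PAF ≈ 0.214

Let p₁ = 0.279, p₀ = 0.192.
Overall risk P(Y=1) = π·p₁ + (1−π)·p₀ = 0.602×0.279 + 0.398×0.192 = 0.24437.
Under exogeneity, PAF = [P(Y=1) − p₀] / P(Y=1).
PAF = (0.24437 − 0.192) / 0.24437 ≈ 0.2143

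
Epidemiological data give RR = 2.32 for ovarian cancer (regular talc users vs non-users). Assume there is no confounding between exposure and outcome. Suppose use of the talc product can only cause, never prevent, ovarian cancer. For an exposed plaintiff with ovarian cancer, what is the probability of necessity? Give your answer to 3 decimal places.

PN ≈ 0.569

Under exogeneity and monotonicity, PN = (RR − 1) / RR = 1 − 1/RR.
PN = (2.32 − 1) / 2.32 = 1.32 / 2.32 ≈ 0.5690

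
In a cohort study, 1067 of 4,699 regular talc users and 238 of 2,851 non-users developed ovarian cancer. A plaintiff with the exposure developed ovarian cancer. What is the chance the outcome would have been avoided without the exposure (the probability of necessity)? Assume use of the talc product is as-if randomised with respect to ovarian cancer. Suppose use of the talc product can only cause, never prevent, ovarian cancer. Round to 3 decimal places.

PN ≈ 0.632

p₁ = P(outcome | exposed) = 1067/4699 = 0.22707
p₀ = P(outcome | unexposed) = 238/2851 = 0.083479
Under exogeneity and monotonicity, PN = (p₁ − p₀) / p₁.
PN = (0.22707 − 0.083479) / 0.22707 = 0.14359 / 0.22707 ≈ 0.6324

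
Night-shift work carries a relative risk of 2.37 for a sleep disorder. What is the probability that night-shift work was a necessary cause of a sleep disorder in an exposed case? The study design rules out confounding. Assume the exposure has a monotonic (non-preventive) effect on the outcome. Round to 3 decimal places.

Under exogeneity and monotonicity, PN = (RR − 1) / RR = 1 − 1/RR.
PN = (2.37 − 1) / 2.37 = 1.37 / 2.37 ≈ 0.5781

PN ≈ 0.578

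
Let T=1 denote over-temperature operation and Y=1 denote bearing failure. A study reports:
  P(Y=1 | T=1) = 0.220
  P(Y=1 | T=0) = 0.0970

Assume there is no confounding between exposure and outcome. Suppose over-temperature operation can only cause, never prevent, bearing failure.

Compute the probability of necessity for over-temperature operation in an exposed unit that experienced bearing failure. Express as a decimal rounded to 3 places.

Let p₁ = 0.22, p₀ = 0.097.
Under exogeneity and monotonicity, PN = (p₁ − p₀) / p₁.
PN = (0.22 − 0.097) / 0.22 = 0.123 / 0.22 ≈ 0.5591

PN ≈ 0.559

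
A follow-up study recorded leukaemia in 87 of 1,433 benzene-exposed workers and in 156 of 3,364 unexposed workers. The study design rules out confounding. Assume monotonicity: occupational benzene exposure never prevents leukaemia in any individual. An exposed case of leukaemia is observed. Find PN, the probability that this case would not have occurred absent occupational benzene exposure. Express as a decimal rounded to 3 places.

p₁ = P(outcome | exposed) = 87/1433 = 0.060712
p₀ = P(outcome | unexposed) = 156/3364 = 0.046373
Under exogeneity and monotonicity, PN = (p₁ − p₀) / p₁.
PN = (0.060712 − 0.046373) / 0.060712 = 0.014338 / 0.060712 ≈ 0.2362

PN ≈ 0.236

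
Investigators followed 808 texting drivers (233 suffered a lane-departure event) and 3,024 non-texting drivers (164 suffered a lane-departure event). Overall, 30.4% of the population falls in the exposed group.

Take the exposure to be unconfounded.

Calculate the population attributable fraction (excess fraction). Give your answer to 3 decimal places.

PAF ≈ 0.568

p₁ = P(outcome | exposed) = 233/808 = 0.28837
p₀ = P(outcome | unexposed) = 164/3024 = 0.054233
Overall risk P(Y=1) = π·p₁ + (1−π)·p₀ = 0.304×0.28837 + 0.696×0.054233 = 0.12541.
Under exogeneity, PAF = [P(Y=1) − p₀] / P(Y=1).
PAF = (0.12541 − 0.054233) / 0.12541 ≈ 0.5676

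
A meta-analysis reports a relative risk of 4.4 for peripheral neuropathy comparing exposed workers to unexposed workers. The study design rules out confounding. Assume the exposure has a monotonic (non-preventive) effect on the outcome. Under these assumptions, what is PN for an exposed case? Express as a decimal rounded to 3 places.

PN ≈ 0.773

Under exogeneity and monotonicity, PN = (RR − 1) / RR = 1 − 1/RR.
PN = (4.4 − 1) / 4.4 = 3.4 / 4.4 ≈ 0.7727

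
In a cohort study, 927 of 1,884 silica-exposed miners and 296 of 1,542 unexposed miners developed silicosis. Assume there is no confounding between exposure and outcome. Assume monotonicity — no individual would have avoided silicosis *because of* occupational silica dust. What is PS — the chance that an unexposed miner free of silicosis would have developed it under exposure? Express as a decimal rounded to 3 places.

p₁ = P(outcome | exposed) = 927/1884 = 0.49204
p₀ = P(outcome | unexposed) = 296/1542 = 0.19196
Under exogeneity and monotonicity, PS = (p₁ − p₀) / (1 − p₀).
PS = (0.49204 − 0.19196) / (1 − 0.19196) = 0.30008 / 0.80804 ≈ 0.3714

PS ≈ 0.371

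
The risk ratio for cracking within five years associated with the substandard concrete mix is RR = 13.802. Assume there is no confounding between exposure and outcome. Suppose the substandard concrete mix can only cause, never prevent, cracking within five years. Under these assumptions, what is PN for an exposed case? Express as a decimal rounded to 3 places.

Under exogeneity and monotonicity, PN = (RR − 1) / RR = 1 − 1/RR.
PN = (13.802 − 1) / 13.802 = 12.8 / 13.802 ≈ 0.9275

PN ≈ 0.928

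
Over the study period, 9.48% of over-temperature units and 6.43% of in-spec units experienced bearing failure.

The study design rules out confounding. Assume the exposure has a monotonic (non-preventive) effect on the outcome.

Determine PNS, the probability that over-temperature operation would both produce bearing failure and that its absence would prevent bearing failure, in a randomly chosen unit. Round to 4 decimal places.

p₁ = 0.0948, p₀ = 0.0643.
Under exogeneity and monotonicity, PNS = p₁ − p₀.
PNS = 0.0948 − 0.0643 = 0.0305

PNS ≈ 0.0305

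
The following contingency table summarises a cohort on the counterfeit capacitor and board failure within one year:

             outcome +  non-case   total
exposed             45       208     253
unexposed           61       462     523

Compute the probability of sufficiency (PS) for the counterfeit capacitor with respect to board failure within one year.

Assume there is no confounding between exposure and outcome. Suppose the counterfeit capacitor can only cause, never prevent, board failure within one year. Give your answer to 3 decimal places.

PS ≈ 0.069

p₁ = P(outcome | exposed) = 45/253 = 0.17787
p₀ = P(outcome | unexposed) = 61/523 = 0.11663
Under exogeneity and monotonicity, PS = (p₁ − p₀)/(1 − p₀).
PS = (0.17787 − 0.11663) / 0.88337 ≈ 0.0693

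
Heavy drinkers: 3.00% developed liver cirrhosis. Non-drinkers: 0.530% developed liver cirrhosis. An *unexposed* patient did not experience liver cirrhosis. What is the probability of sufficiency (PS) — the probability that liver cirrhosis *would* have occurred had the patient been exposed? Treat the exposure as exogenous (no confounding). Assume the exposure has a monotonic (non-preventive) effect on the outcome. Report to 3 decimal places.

PS ≈ 0.025

p₁ = 0.03, p₀ = 0.0053.
Under exogeneity and monotonicity, PS = (p₁ − p₀) / (1 − p₀).
PS = (0.03 − 0.0053) / (1 − 0.0053) = 0.0247 / 0.9947 ≈ 0.0248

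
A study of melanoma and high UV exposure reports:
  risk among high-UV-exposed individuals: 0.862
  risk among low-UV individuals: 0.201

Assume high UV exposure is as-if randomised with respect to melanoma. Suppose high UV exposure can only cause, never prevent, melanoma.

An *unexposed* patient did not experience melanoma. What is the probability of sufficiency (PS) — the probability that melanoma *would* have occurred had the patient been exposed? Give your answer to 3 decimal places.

Let p₁ = 0.862, p₀ = 0.201.
Under exogeneity and monotonicity, PS = (p₁ − p₀) / (1 − p₀).
PS = (0.862 − 0.201) / (1 − 0.201) = 0.661 / 0.799 ≈ 0.8273

PS ≈ 0.827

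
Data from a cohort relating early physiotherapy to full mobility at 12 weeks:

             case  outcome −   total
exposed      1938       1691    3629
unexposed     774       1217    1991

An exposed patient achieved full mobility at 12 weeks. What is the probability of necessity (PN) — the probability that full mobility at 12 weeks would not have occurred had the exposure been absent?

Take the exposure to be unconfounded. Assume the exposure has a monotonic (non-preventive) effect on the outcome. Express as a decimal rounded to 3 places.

PN ≈ 0.272

p₁ = P(outcome | exposed) = 1938/3629 = 0.53403
p₀ = P(outcome | unexposed) = 774/1991 = 0.38875
Under exogeneity and monotonicity, PN = (p₁ − p₀) / p₁.
PN = (0.53403 − 0.38875) / 0.53403 = 0.14528 / 0.53403 ≈ 0.2720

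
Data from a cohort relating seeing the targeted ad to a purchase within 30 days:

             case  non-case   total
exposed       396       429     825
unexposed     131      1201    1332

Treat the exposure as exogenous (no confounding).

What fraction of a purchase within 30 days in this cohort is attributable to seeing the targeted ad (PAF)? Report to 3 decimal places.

p₁ = P(outcome | exposed) = 396/825 = 0.48
p₀ = P(outcome | unexposed) = 131/1332 = 0.098348
Exposure prevalence π = 825/2157 = 0.38248; overall risk P(Y=1) = 0.24432.
Under exogeneity, PAF = [P(Y=1) − p₀]/P(Y=1).
PAF = (0.24432 − 0.098348) / 0.24432 ≈ 0.5975

PAF ≈ 0.597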